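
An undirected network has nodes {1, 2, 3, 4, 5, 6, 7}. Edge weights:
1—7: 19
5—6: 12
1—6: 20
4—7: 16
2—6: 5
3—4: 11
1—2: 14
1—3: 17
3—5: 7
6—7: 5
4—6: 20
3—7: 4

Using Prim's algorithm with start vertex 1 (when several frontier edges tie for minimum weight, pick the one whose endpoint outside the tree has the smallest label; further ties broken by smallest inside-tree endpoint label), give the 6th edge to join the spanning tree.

Grow the tree from 1 using Prim:
Step 1: cheapest edge leaving the tree is 1—2 (14); add 2.
Step 2: cheapest edge leaving the tree is 2—6 (5); add 6.
Step 3: cheapest edge leaving the tree is 6—7 (5); add 7.
Step 4: cheapest edge leaving the tree is 3—7 (4); add 3.
Step 5: cheapest edge leaving the tree is 3—5 (7); add 5.
Step 6: cheapest edge leaving the tree is 3—4 (11); add 4.
The 6th edge added is 3—4.

3-4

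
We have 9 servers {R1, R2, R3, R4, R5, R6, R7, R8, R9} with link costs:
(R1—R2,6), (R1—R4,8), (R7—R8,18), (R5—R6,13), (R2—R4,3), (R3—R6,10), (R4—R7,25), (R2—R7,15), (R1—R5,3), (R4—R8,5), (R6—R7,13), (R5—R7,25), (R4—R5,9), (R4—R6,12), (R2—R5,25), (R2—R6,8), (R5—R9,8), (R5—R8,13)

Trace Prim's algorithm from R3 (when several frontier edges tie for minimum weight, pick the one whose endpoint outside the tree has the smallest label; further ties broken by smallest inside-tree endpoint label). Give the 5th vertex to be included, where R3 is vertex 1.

R8

Prim, starting at R3.
Step 1: cheapest edge leaving the tree is R3—R6 (10); add R6.
Step 2: cheapest edge leaving the tree is R2—R6 (8); add R2.
Step 3: cheapest edge leaving the tree is R2—R4 (3); add R4.
Step 4: cheapest edge leaving the tree is R4—R8 (5); add R8.
Step 5: cheapest edge leaving the tree is R1—R2 (6); add R1.
Step 6: cheapest edge leaving the tree is R1—R5 (3); add R5.
Step 7: cheapest edge leaving the tree is R5—R9 (8); add R9.
Step 8: cheapest edge leaving the tree is R6—R7 (13); add R7.
Vertex order: R3, R6, R2, R4, R8, R1, R5, R9, R7. The 5th vertex is R8.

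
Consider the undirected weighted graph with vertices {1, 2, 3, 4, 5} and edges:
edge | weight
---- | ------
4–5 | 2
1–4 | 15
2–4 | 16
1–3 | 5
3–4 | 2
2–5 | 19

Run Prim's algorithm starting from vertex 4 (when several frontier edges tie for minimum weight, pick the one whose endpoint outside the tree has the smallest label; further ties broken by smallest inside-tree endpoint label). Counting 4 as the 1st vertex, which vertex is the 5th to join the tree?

Prim's algorithm from 4:
Step 1: frontier [3–4 2, 4–5 2, 1–4 15, 2–4 16] → take 3–4 (2); add 3.
Step 2: frontier [1–3 5, 4–5 2, 1–4 15, 2–4 16] → take 4–5 (2); add 5.
Step 3: frontier [1–3 5, 1–4 15, 2–4 16, 2–5 19] → take 1–3 (5); add 1.
Step 4: frontier [2–4 16, 2–5 19] → take 2–4 (16); add 2.
Vertex order: 4, 3, 5, 1, 2. The 5th vertex is 2.

2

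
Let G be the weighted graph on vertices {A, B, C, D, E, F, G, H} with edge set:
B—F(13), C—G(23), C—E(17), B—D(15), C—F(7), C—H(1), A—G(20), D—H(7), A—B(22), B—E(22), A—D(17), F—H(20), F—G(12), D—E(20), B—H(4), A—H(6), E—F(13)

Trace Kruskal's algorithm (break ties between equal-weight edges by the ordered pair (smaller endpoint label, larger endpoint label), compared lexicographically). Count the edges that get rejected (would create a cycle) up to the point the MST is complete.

Kruskal: consider edges lightest-first.
C—H (1): add — endpoints in different components.
B—H (4): add — endpoints in different components.
A—H (6): add — endpoints in different components.
C—F (7): add — endpoints in different components.
D—H (7): add — endpoints in different components.
F—G (12): add — endpoints in different components.
B—F (13): skip — B and F already connected.
E—F (13): add — endpoints in different components.
Edges rejected before the tree was complete: 1.

1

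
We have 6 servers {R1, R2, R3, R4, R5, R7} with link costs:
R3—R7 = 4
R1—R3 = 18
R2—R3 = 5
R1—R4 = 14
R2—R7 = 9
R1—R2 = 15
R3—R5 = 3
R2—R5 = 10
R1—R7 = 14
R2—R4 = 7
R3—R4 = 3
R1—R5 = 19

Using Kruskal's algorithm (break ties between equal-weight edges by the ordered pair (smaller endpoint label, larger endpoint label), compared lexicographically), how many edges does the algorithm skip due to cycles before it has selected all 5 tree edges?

3

Sort edges by weight, then run Kruskal:
R3—R4 (3): add — endpoints in different components.
R3—R5 (3): add — endpoints in different components.
R3—R7 (4): add — endpoints in different components.
R2—R3 (5): add — endpoints in different components.
R2—R4 (7): skip — R4 and R2 already connected.
R2—R7 (9): skip — R7 and R2 already connected.
R2—R5 (10): skip — R2 and R5 already connected.
R1—R4 (14): add — endpoints in different components.
Edges rejected before the tree was complete: 3.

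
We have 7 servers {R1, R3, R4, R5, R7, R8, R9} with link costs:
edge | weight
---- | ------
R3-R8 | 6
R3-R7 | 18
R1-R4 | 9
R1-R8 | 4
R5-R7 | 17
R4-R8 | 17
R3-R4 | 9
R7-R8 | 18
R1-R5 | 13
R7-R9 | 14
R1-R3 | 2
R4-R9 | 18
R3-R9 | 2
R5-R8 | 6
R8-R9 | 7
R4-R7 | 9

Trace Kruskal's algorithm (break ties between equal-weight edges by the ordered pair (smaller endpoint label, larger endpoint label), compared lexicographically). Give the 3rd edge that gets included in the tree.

Sort edges by weight, then run Kruskal:
R1-R3 (2): add. Components now {R7} {R9} {R5} {R1,R3} {R4} {R8}
R3-R9 (2): add. Components now {R7} {R1,R3,R9} {R5} {R4} {R8}
R1-R8 (4): add. Components now {R7} {R1,R3,R8,R9} {R5} {R4}
R3-R8 (6): skip — R3 and R8 already connected.
R5-R8 (6): add. Components now {R7} {R1,R3,R5,R8,R9} {R4}
R8-R9 (7): skip — R9 and R8 already connected.
R1-R4 (9): add. Components now {R7} {R1,R3,R4,R5,R8,R9}
R3-R4 (9): skip — R3 and R4 already connected.
R4-R7 (9): add. Components now {R1,R3,R4,R5,R7,R8,R9}
The 3rd edge added is R1-R8.

R1-R8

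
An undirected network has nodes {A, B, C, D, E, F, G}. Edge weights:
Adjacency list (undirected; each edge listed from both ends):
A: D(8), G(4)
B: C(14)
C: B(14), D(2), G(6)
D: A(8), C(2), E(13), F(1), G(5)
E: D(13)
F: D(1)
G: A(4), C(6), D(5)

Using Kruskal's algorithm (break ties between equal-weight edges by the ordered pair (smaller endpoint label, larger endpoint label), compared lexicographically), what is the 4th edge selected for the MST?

Kruskal's algorithm — process edges by increasing weight (ties by edge label):
D—F (1): add. Components now {A} {B} {C} {D,F} {E} {G}
C—D (2): add. Components now {A} {B} {C,D,F} {E} {G}
A—G (4): add. Components now {A,G} {B} {C,D,F} {E}
D—G (5): add. Components now {A,C,D,F,G} {B} {E}
C—G (6): skip — C and G already connected.
A—D (8): skip — A and D already connected.
D—E (13): add. Components now {A,C,D,E,F,G} {B}
B—C (14): add. Components now {A,B,C,D,E,F,G}
The 4th edge added is D—G.

D-G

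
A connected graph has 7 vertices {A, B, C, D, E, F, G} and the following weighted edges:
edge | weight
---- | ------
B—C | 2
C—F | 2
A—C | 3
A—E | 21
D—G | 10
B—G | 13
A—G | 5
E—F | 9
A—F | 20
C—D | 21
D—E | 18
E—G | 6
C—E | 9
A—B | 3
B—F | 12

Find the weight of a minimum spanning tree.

Prim's algorithm from G:
Step 1: cheapest edge leaving the tree is A—G (5); add A.
Step 2: cheapest edge leaving the tree is A—B (3); add B.
Step 3: cheapest edge leaving the tree is B—C (2); add C.
Step 4: cheapest edge leaving the tree is C—F (2); add F.
Step 5: cheapest edge leaving the tree is E—G (6); add E.
Step 6: cheapest edge leaving the tree is D—G (10); add D.
MST edges: A—G, A—B, B—C, C—F, E—G, D—G; total weight 5+3+2+2+6+10 = 28.

28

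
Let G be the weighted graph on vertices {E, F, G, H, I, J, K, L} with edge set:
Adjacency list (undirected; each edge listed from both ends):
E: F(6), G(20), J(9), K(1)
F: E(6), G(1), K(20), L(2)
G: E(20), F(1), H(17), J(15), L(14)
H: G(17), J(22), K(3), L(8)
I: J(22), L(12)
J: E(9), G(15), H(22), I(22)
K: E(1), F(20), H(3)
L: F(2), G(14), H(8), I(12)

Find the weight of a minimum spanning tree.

34

Kruskal's algorithm — process edges by increasing weight (ties by edge label):
E-K (1): add — endpoints in different components.
F-G (1): add — endpoints in different components.
F-L (2): add — endpoints in different components.
H-K (3): add — endpoints in different components.
E-F (6): add — endpoints in different components.
H-L (8): skip — H and L already connected.
E-J (9): add — endpoints in different components.
I-L (12): add — endpoints in different components.
MST edges: E-K, F-G, F-L, H-K, E-F, E-J, I-L; total weight 1+1+2+3+6+9+12 = 34.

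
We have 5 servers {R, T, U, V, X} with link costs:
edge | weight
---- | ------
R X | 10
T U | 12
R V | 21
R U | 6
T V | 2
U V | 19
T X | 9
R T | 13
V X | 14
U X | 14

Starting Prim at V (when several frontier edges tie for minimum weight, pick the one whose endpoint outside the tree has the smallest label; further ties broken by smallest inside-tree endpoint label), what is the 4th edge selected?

R-U

Prim's algorithm from V:
Step 1: frontier [T V 2, V X 14, U V 19, R V 21] → take T V (2); add T.
Step 2: frontier [T X 9, T U 12, R T 13, V X 14, U V 19, R V 21] → take T X (9); add X.
Step 3: frontier [T U 12, R T 13, U V 19, R V 21, R X 10, U X 14] → take R X (10); add R.
Step 4: frontier [R U 6, T U 12, U V 19, U X 14] → take R U (6); add U.
The 4th edge added is R U.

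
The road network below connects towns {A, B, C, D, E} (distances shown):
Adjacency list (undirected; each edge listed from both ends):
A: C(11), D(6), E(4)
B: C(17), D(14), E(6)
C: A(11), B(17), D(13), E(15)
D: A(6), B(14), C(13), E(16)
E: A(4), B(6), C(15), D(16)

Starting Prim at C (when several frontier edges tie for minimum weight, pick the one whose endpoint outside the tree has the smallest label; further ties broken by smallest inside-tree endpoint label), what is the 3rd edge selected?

B-E

Grow the tree from C using Prim:
Step 1: frontier [A–C 11, C–D 13, C–E 15, B–C 17] → take A–C (11); add A.
Step 2: frontier [A–E 4, A–D 6, C–D 13, C–E 15, B–C 17] → take A–E (4); add E.
Step 3: frontier [A–D 6, C–D 13, B–C 17, B–E 6, D–E 16] → take B–E (6); add B.
Step 4: frontier [A–D 6, B–D 14, C–D 13, D–E 16] → take A–D (6); add D.
The 3rd edge added is B–E.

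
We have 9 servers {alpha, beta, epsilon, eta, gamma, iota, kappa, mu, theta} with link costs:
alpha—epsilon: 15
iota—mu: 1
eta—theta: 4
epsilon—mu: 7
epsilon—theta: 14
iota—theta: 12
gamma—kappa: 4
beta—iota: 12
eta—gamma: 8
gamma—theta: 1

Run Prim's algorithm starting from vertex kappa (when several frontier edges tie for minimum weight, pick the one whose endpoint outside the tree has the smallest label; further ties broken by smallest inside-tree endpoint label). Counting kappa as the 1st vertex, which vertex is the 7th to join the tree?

epsilon

Prim's algorithm from kappa:
Step 1: frontier [gamma—kappa 4] → take gamma—kappa (4); add gamma.
Step 2: frontier [gamma—theta 1, eta—gamma 8] → take gamma—theta (1); add theta.
Step 3: frontier [eta—gamma 8, eta—theta 4, iota—theta 12, epsilon—theta 14] → take eta—theta (4); add eta.
Step 4: frontier [iota—theta 12, epsilon—theta 14] → take iota—theta (12); add iota.
Step 5: frontier [iota—mu 1, beta—iota 12, epsilon—theta 14] → take iota—mu (1); add mu.
Step 6: frontier [beta—iota 12, epsilon—mu 7, epsilon—theta 14] → take epsilon—mu (7); add epsilon.
Step 7: frontier [alpha—epsilon 15, beta—iota 12] → take beta—iota (12); add beta.
Step 8: frontier [alpha—epsilon 15] → take alpha—epsilon (15); add alpha.
Vertex order: kappa, gamma, theta, eta, iota, mu, epsilon, beta, alpha. The 7th vertex is epsilon.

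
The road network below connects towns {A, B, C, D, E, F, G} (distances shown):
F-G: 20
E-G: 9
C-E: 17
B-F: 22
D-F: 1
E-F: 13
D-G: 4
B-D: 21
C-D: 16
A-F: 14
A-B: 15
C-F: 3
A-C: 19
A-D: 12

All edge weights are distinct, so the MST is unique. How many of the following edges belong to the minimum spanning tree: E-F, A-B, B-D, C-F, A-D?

3

Sort edges by weight, then run Kruskal:
D-F (1): add — endpoints in different components.
C-F (3): add — endpoints in different components.
D-G (4): add — endpoints in different components.
E-G (9): add — endpoints in different components.
A-D (12): add — endpoints in different components.
E-F (13): skip — E and F already connected.
A-F (14): skip — A and F already connected.
A-B (15): add — endpoints in different components.
MST edge set: {D-F, C-F, D-G, E-G, A-D, A-B}.
Of the listed edges, {A-B, C-F, A-D} are in the MST → 3.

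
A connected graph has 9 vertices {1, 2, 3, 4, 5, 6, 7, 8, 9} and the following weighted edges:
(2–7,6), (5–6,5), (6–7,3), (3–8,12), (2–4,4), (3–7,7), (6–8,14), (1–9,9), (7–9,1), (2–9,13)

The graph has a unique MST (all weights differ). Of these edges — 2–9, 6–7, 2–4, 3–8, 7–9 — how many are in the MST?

4

Sort edges by weight, then run Kruskal:
7–9 (1): add — endpoints in different components.
6–7 (3): add — endpoints in different components.
2–4 (4): add — endpoints in different components.
5–6 (5): add — endpoints in different components.
2–7 (6): add — endpoints in different components.
3–7 (7): add — endpoints in different components.
1–9 (9): add — endpoints in different components.
3–8 (12): add — endpoints in different components.
MST edge set: {7–9, 6–7, 2–4, 5–6, 2–7, 3–7, 1–9, 3–8}.
Of the listed edges, {6–7, 2–4, 3–8, 7–9} are in the MST → 4.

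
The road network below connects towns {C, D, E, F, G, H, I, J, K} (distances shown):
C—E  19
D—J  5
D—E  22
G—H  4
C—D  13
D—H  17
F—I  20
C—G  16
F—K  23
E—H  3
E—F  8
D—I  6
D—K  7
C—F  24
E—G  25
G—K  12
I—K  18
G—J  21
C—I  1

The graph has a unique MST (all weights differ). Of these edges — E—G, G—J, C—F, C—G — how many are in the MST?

Kruskal: consider edges lightest-first.
C—I (1): add — endpoints in different components.
E—H (3): add — endpoints in different components.
G—H (4): add — endpoints in different components.
D—J (5): add — endpoints in different components.
D—I (6): add — endpoints in different components.
D—K (7): add — endpoints in different components.
E—F (8): add — endpoints in different components.
G—K (12): add — endpoints in different components.
MST edge set: {C—I, E—H, G—H, D—J, D—I, D—K, E—F, G—K}.
Of the listed edges, {} are in the MST → 0.

0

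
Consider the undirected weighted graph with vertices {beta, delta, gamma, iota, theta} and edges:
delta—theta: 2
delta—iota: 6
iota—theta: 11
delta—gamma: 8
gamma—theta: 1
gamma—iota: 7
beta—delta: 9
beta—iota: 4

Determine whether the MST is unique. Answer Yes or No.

Kruskal: consider edges lightest-first.
gamma—theta (1): add — endpoints in different components.
delta—theta (2): add — endpoints in different components.
beta—iota (4): add — endpoints in different components.
delta—iota (6): add — endpoints in different components.
Every non-tree edge has weight strictly greater than the heaviest edge on the tree path between its endpoints, so the MST is unique.

Yes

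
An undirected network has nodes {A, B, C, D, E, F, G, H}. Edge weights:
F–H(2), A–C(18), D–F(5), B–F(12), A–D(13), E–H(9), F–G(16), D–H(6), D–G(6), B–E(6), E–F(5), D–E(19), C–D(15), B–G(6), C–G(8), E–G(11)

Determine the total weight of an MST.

45

Kruskal: consider edges lightest-first.
F–H (2): add — endpoints in different components.
D–F (5): add — endpoints in different components.
E–F (5): add — endpoints in different components.
B–E (6): add — endpoints in different components.
B–G (6): add — endpoints in different components.
D–G (6): skip — D and G already connected.
D–H (6): skip — D and H already connected.
C–G (8): add — endpoints in different components.
E–H (9): skip — E and H already connected.
E–G (11): skip — E and G already connected.
B–F (12): skip — B and F already connected.
A–D (13): add — endpoints in different components.
MST edges: F–H, D–F, E–F, B–E, B–G, C–G, A–D; total weight 2+5+5+6+6+8+13 = 45.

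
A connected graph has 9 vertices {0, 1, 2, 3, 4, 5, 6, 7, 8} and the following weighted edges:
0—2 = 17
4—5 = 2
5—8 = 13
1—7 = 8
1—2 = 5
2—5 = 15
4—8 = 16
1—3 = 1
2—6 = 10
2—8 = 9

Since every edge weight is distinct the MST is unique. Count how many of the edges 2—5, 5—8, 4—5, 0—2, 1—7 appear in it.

4

Sort edges by weight, then run Kruskal:
1—3 (1): add — endpoints in different components.
4—5 (2): add — endpoints in different components.
1—2 (5): add — endpoints in different components.
1—7 (8): add — endpoints in different components.
2—8 (9): add — endpoints in different components.
2—6 (10): add — endpoints in different components.
5—8 (13): add — endpoints in different components.
2—5 (15): skip — 2 and 5 already connected.
4—8 (16): skip — 4 and 8 already connected.
0—2 (17): add — endpoints in different components.
MST edge set: {1—3, 4—5, 1—2, 1—7, 2—8, 2—6, 5—8, 0—2}.
Of the listed edges, {5—8, 4—5, 0—2, 1—7} are in the MST → 4.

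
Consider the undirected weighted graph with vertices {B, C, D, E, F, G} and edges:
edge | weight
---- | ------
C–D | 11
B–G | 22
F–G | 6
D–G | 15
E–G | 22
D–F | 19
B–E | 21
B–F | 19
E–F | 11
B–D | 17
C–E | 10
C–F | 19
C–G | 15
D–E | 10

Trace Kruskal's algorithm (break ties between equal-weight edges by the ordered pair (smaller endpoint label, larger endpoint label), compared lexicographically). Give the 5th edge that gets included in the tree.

Kruskal's algorithm — process edges by increasing weight (ties by edge label):
F–G (6): add. Components now {B} {C} {D} {E} {F,G}
C–E (10): add. Components now {B} {C,E} {D} {F,G}
D–E (10): add. Components now {B} {C,D,E} {F,G}
C–D (11): skip — C and D already connected.
E–F (11): add. Components now {B} {C,D,E,F,G}
C–G (15): skip — C and G already connected.
D–G (15): skip — D and G already connected.
B–D (17): add. Components now {B,C,D,E,F,G}
The 5th edge added is B–D.

B-D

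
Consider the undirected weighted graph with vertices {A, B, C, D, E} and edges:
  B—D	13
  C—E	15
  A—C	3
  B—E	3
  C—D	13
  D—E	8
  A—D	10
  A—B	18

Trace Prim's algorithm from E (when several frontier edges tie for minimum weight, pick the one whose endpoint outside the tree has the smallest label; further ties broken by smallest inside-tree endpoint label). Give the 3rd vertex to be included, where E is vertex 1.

Grow the tree from E using Prim:
Step 1: cheapest edge leaving the tree is B—E (3); add B.
Step 2: cheapest edge leaving the tree is D—E (8); add D.
Step 3: cheapest edge leaving the tree is A—D (10); add A.
Step 4: cheapest edge leaving the tree is A—C (3); add C.
Vertex order: E, B, D, A, C. The 3rd vertex is D.

D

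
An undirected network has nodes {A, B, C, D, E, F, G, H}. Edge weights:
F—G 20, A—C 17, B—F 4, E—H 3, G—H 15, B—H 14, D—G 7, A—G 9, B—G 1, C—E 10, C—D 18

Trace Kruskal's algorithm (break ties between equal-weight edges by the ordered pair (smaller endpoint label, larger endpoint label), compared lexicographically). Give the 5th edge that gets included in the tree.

A-G

Kruskal: consider edges lightest-first.
B—G (1): add — endpoints in different components.
E—H (3): add — endpoints in different components.
B—F (4): add — endpoints in different components.
D—G (7): add — endpoints in different components.
A—G (9): add — endpoints in different components.
C—E (10): add — endpoints in different components.
B—H (14): add — endpoints in different components.
The 5th edge added is A—G.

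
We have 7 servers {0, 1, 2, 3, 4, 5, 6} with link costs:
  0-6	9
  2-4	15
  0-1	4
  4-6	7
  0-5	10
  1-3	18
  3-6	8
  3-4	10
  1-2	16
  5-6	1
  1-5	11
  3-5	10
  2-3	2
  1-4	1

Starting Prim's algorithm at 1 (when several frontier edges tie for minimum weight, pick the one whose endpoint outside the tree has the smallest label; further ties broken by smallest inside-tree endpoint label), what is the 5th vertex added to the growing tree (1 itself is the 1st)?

5

Prim's algorithm from 1:
Step 1: frontier [1-4 1, 0-1 4, 1-5 11, 1-2 16, 1-3 18] → take 1-4 (1); add 4.
Step 2: frontier [0-1 4, 1-5 11, 1-2 16, 1-3 18, 4-6 7, 3-4 10, 2-4 15] → take 0-1 (4); add 0.
Step 3: frontier [0-6 9, 0-5 10, 1-5 11, 1-2 16, 1-3 18, 4-6 7, 3-4 10, 2-4 15] → take 4-6 (7); add 6.
Step 4: frontier [0-5 10, 1-5 11, 1-2 16, 1-3 18, 3-4 10, 2-4 15, 5-6 1, 3-6 8] → take 5-6 (1); add 5.
Step 5: frontier [1-2 16, 1-3 18, 3-4 10, 2-4 15, 3-5 10, 3-6 8] → take 3-6 (8); add 3.
Step 6: frontier [1-2 16, 2-3 2, 2-4 15] → take 2-3 (2); add 2.
Vertex order: 1, 4, 0, 6, 5, 3, 2. The 5th vertex is 5.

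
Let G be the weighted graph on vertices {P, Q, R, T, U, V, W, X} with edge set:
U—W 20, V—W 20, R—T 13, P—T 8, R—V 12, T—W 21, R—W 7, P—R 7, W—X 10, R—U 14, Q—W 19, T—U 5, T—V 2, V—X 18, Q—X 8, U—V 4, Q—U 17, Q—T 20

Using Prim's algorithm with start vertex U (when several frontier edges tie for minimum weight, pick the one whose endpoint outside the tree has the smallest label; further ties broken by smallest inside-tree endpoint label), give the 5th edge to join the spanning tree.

R-W

Prim, starting at U.
Step 1: cheapest edge leaving the tree is U—V (4); add V.
Step 2: cheapest edge leaving the tree is T—V (2); add T.
Step 3: cheapest edge leaving the tree is P—T (8); add P.
Step 4: cheapest edge leaving the tree is P—R (7); add R.
Step 5: cheapest edge leaving the tree is R—W (7); add W.
Step 6: cheapest edge leaving the tree is W—X (10); add X.
Step 7: cheapest edge leaving the tree is Q—X (8); add Q.
The 5th edge added is R—W.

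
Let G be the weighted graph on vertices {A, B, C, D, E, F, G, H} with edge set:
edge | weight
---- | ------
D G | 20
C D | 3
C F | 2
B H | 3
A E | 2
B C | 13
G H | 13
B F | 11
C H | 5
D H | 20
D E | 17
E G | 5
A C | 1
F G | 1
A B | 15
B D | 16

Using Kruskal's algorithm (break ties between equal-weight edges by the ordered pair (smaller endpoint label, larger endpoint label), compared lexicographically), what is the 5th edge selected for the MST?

Kruskal's algorithm — process edges by increasing weight (ties by edge label):
A C (1): add — endpoints in different components.
F G (1): add — endpoints in different components.
A E (2): add — endpoints in different components.
C F (2): add — endpoints in different components.
B H (3): add — endpoints in different components.
C D (3): add — endpoints in different components.
C H (5): add — endpoints in different components.
The 5th edge added is B H.

B-H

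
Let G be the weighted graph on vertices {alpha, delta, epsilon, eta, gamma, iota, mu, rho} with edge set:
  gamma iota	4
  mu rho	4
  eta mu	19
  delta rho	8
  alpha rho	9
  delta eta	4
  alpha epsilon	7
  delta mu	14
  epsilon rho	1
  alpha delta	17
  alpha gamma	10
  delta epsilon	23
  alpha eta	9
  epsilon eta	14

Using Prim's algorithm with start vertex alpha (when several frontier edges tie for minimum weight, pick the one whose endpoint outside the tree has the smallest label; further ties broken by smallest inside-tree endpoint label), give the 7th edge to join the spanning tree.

gamma-iota

Prim, starting at alpha.
Step 1: frontier [alpha epsilon 7, alpha eta 9, alpha rho 9, alpha gamma 10, alpha delta 17] → take alpha epsilon (7); add epsilon.
Step 2: frontier [alpha eta 9, alpha rho 9, alpha gamma 10, alpha delta 17, epsilon rho 1, epsilon eta 14, delta epsilon 23] → take epsilon rho (1); add rho.
Step 3: frontier [alpha eta 9, alpha gamma 10, alpha delta 17, epsilon eta 14, delta epsilon 23, mu rho 4, delta rho 8] → take mu rho (4); add mu.
Step 4: frontier [alpha eta 9, alpha gamma 10, alpha delta 17, epsilon eta 14, delta epsilon 23, delta mu 14, eta mu 19, delta rho 8] → take delta rho (8); add delta.
Step 5: frontier [alpha eta 9, alpha gamma 10, delta eta 4, epsilon eta 14, eta mu 19] → take delta eta (4); add eta.
Step 6: frontier [alpha gamma 10] → take alpha gamma (10); add gamma.
Step 7: frontier [gamma iota 4] → take gamma iota (4); add iota.
The 7th edge added is gamma iota.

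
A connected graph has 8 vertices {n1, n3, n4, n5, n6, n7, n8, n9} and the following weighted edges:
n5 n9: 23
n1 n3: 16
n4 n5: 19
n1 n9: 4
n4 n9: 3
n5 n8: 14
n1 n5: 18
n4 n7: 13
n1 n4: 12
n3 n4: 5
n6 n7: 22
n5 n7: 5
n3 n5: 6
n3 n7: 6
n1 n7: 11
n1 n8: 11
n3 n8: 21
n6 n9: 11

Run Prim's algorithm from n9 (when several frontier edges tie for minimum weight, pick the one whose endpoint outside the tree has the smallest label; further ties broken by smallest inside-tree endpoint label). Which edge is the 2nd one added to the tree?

n1-n9

Grow the tree from n9 using Prim:
Step 1: cheapest edge leaving the tree is n4 n9 (3); add n4.
Step 2: cheapest edge leaving the tree is n1 n9 (4); add n1.
Step 3: cheapest edge leaving the tree is n3 n4 (5); add n3.
Step 4: cheapest edge leaving the tree is n3 n5 (6); add n5.
Step 5: cheapest edge leaving the tree is n5 n7 (5); add n7.
Step 6: cheapest edge leaving the tree is n6 n9 (11); add n6.
Step 7: cheapest edge leaving the tree is n1 n8 (11); add n8.
The 2nd edge added is n1 n9.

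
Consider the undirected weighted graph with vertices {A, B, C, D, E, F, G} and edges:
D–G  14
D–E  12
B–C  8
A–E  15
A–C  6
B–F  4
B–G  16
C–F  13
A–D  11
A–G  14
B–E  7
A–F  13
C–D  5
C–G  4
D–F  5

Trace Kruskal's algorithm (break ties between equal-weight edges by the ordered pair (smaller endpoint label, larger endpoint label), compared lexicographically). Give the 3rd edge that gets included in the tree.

C-D

Sort edges by weight, then run Kruskal:
B–F (4): add — endpoints in different components.
C–G (4): add — endpoints in different components.
C–D (5): add — endpoints in different components.
D–F (5): add — endpoints in different components.
A–C (6): add — endpoints in different components.
B–E (7): add — endpoints in different components.
The 3rd edge added is C–D.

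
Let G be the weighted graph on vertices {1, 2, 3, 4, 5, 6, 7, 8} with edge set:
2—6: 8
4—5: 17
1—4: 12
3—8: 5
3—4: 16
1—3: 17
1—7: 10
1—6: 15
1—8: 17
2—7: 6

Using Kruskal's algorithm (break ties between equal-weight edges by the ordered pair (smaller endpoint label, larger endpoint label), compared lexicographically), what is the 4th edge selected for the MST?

1-7

Sort edges by weight, then run Kruskal:
3—8 (5): add — endpoints in different components.
2—7 (6): add — endpoints in different components.
2—6 (8): add — endpoints in different components.
1—7 (10): add — endpoints in different components.
1—4 (12): add — endpoints in different components.
1—6 (15): skip — 1 and 6 already connected.
3—4 (16): add — endpoints in different components.
1—3 (17): skip — 1 and 3 already connected.
1—8 (17): skip — 1 and 8 already connected.
4—5 (17): add — endpoints in different components.
The 4th edge added is 1—7.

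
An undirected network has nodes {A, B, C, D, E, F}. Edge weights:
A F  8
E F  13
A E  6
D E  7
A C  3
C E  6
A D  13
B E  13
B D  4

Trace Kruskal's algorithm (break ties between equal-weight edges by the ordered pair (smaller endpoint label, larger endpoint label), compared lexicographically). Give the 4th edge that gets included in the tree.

Kruskal: consider edges lightest-first.
A C (3): add — endpoints in different components.
B D (4): add — endpoints in different components.
A E (6): add — endpoints in different components.
C E (6): skip — C and E already connected.
D E (7): add — endpoints in different components.
A F (8): add — endpoints in different components.
The 4th edge added is D E.

D-E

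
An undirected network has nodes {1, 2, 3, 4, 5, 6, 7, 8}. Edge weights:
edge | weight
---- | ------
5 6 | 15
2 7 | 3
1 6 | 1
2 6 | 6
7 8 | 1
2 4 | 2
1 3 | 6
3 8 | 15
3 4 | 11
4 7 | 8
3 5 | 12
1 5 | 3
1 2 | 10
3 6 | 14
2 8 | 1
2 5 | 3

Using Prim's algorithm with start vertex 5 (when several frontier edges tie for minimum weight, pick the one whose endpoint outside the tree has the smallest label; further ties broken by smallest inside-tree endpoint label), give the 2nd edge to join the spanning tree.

Prim, starting at 5.
Step 1: cheapest edge leaving the tree is 1 5 (3); add 1.
Step 2: cheapest edge leaving the tree is 1 6 (1); add 6.
Step 3: cheapest edge leaving the tree is 2 5 (3); add 2.
Step 4: cheapest edge leaving the tree is 2 8 (1); add 8.
Step 5: cheapest edge leaving the tree is 7 8 (1); add 7.
Step 6: cheapest edge leaving the tree is 2 4 (2); add 4.
Step 7: cheapest edge leaving the tree is 1 3 (6); add 3.
The 2nd edge added is 1 6.

1-6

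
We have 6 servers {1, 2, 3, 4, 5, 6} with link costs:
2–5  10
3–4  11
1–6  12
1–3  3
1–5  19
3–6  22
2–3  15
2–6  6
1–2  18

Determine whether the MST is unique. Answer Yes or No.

Yes

Kruskal's algorithm — process edges by increasing weight (ties by edge label):
1–3 (3): add — endpoints in different components.
2–6 (6): add — endpoints in different components.
2–5 (10): add — endpoints in different components.
3–4 (11): add — endpoints in different components.
1–6 (12): add — endpoints in different components.
Every non-tree edge has weight strictly greater than the heaviest edge on the tree path between its endpoints, so the MST is unique.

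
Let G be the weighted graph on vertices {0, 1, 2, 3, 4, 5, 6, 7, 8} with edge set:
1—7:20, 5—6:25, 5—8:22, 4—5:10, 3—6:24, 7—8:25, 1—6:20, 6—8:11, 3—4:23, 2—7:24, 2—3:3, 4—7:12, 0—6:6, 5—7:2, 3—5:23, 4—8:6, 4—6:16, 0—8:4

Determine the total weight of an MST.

74

Kruskal's algorithm — process edges by increasing weight (ties by edge label):
5—7 (2): add — endpoints in different components.
2—3 (3): add — endpoints in different components.
0—8 (4): add — endpoints in different components.
0—6 (6): add — endpoints in different components.
4—8 (6): add — endpoints in different components.
4—5 (10): add — endpoints in different components.
6—8 (11): skip — 6 and 8 already connected.
4—7 (12): skip — 4 and 7 already connected.
4—6 (16): skip — 4 and 6 already connected.
1—6 (20): add — endpoints in different components.
1—7 (20): skip — 1 and 7 already connected.
5—8 (22): skip — 5 and 8 already connected.
3—4 (23): add — endpoints in different components.
MST edges: 5—7, 2—3, 0—8, 0—6, 4—8, 4—5, 1—6, 3—4; total weight 2+3+4+6+6+10+20+23 = 74.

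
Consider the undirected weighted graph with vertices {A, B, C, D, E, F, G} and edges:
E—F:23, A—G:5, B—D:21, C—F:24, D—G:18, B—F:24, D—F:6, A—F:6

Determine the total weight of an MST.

85

Sort edges by weight, then run Kruskal:
A—G (5): add — endpoints in different components.
A—F (6): add — endpoints in different components.
D—F (6): add — endpoints in different components.
D—G (18): skip — D and G already connected.
B—D (21): add — endpoints in different components.
E—F (23): add — endpoints in different components.
B—F (24): skip — B and F already connected.
C—F (24): add — endpoints in different components.
MST edges: A—G, A—F, D—F, B—D, E—F, C—F; total weight 5+6+6+21+23+24 = 85.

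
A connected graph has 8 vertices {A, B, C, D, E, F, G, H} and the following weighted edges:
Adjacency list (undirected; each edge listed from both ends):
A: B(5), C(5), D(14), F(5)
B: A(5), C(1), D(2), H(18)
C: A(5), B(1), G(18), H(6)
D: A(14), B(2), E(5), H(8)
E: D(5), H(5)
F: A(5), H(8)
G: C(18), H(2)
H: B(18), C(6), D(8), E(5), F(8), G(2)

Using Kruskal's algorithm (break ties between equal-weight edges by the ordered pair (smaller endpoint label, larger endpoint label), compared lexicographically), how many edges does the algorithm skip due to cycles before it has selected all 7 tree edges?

1

Kruskal's algorithm — process edges by increasing weight (ties by edge label):
B-C (1): add — endpoints in different components.
B-D (2): add — endpoints in different components.
G-H (2): add — endpoints in different components.
A-B (5): add — endpoints in different components.
A-C (5): skip — A and C already connected.
A-F (5): add — endpoints in different components.
D-E (5): add — endpoints in different components.
E-H (5): add — endpoints in different components.
Edges rejected before the tree was complete: 1.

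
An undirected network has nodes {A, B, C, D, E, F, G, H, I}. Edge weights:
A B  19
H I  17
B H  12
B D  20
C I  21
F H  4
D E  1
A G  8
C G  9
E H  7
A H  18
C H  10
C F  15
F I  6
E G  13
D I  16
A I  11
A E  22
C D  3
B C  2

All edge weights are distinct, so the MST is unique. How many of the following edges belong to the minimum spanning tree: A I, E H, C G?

Kruskal's algorithm — process edges by increasing weight (ties by edge label):
D E (1): add — endpoints in different components.
B C (2): add — endpoints in different components.
C D (3): add — endpoints in different components.
F H (4): add — endpoints in different components.
F I (6): add — endpoints in different components.
E H (7): add — endpoints in different components.
A G (8): add — endpoints in different components.
C G (9): add — endpoints in different components.
MST edge set: {D E, B C, C D, F H, F I, E H, A G, C G}.
Of the listed edges, {E H, C G} are in the MST → 2.

2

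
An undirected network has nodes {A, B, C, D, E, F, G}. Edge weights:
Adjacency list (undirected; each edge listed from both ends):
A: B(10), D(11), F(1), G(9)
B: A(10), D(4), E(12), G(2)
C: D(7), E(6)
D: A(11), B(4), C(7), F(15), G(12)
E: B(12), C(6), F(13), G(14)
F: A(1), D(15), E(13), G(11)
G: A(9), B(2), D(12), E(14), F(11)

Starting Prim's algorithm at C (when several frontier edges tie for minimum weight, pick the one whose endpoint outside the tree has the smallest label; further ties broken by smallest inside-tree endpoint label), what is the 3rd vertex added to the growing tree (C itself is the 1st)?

D

Grow the tree from C using Prim:
Step 1: cheapest edge leaving the tree is C E (6); add E.
Step 2: cheapest edge leaving the tree is C D (7); add D.
Step 3: cheapest edge leaving the tree is B D (4); add B.
Step 4: cheapest edge leaving the tree is B G (2); add G.
Step 5: cheapest edge leaving the tree is A G (9); add A.
Step 6: cheapest edge leaving the tree is A F (1); add F.
Vertex order: C, E, D, B, G, A, F. The 3rd vertex is D.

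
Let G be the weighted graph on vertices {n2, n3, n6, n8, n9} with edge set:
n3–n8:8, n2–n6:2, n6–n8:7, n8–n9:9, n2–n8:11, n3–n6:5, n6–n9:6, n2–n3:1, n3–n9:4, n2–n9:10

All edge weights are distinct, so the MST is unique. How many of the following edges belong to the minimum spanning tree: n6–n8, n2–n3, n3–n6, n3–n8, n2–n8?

Kruskal's algorithm — process edges by increasing weight (ties by edge label):
n2–n3 (1): add — endpoints in different components.
n2–n6 (2): add — endpoints in different components.
n3–n9 (4): add — endpoints in different components.
n3–n6 (5): skip — n6 and n3 already connected.
n6–n9 (6): skip — n6 and n9 already connected.
n6–n8 (7): add — endpoints in different components.
MST edge set: {n2–n3, n2–n6, n3–n9, n6–n8}.
Of the listed edges, {n6–n8, n2–n3} are in the MST → 2.

2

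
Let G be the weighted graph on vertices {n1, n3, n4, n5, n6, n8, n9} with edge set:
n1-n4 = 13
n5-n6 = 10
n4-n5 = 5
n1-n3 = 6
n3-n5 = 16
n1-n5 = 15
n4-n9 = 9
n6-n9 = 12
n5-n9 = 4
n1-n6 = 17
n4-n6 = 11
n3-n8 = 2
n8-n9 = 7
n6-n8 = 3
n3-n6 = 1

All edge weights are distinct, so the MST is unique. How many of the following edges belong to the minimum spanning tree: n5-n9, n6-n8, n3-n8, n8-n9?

Kruskal: consider edges lightest-first.
n3-n6 (1): add. Components now {n3,n6} {n8} {n9} {n5} {n1} {n4}
n3-n8 (2): add. Components now {n3,n6,n8} {n9} {n5} {n1} {n4}
n6-n8 (3): skip — n8 and n6 already connected.
n5-n9 (4): add. Components now {n3,n6,n8} {n5,n9} {n1} {n4}
n4-n5 (5): add. Components now {n3,n6,n8} {n4,n5,n9} {n1}
n1-n3 (6): add. Components now {n1,n3,n6,n8} {n4,n5,n9}
n8-n9 (7): add. Components now {n1,n3,n4,n5,n6,n8,n9}
MST edge set: {n3-n6, n3-n8, n5-n9, n4-n5, n1-n3, n8-n9}.
Of the listed edges, {n5-n9, n3-n8, n8-n9} are in the MST → 3.

3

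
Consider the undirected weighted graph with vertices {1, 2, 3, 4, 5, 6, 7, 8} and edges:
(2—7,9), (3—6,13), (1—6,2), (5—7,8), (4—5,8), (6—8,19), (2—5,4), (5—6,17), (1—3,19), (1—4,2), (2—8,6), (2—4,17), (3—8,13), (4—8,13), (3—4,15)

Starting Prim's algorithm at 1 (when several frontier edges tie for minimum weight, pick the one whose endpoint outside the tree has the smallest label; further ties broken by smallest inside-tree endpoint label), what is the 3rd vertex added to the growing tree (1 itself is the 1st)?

Prim's algorithm from 1:
Step 1: cheapest edge leaving the tree is 1—4 (2); add 4.
Step 2: cheapest edge leaving the tree is 1—6 (2); add 6.
Step 3: cheapest edge leaving the tree is 4—5 (8); add 5.
Step 4: cheapest edge leaving the tree is 2—5 (4); add 2.
Step 5: cheapest edge leaving the tree is 2—8 (6); add 8.
Step 6: cheapest edge leaving the tree is 5—7 (8); add 7.
Step 7: cheapest edge leaving the tree is 3—6 (13); add 3.
Vertex order: 1, 4, 6, 5, 2, 8, 7, 3. The 3rd vertex is 6.

6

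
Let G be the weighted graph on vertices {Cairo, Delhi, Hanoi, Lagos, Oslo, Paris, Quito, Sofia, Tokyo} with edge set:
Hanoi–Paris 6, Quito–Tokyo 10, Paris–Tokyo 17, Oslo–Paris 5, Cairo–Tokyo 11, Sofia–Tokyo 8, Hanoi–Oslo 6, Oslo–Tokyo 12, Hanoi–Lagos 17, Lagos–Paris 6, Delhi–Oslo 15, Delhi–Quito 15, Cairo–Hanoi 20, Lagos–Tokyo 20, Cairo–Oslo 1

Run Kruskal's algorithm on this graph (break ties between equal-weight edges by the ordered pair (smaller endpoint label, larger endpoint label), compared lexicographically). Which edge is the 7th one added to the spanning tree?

Kruskal's algorithm — process edges by increasing weight (ties by edge label):
Cairo–Oslo (1): add — endpoints in different components.
Oslo–Paris (5): add — endpoints in different components.
Hanoi–Oslo (6): add — endpoints in different components.
Hanoi–Paris (6): skip — Hanoi and Paris already connected.
Lagos–Paris (6): add — endpoints in different components.
Sofia–Tokyo (8): add — endpoints in different components.
Quito–Tokyo (10): add — endpoints in different components.
Cairo–Tokyo (11): add — endpoints in different components.
Oslo–Tokyo (12): skip — Tokyo and Oslo already connected.
Delhi–Oslo (15): add — endpoints in different components.
The 7th edge added is Cairo–Tokyo.

Cairo-Tokyo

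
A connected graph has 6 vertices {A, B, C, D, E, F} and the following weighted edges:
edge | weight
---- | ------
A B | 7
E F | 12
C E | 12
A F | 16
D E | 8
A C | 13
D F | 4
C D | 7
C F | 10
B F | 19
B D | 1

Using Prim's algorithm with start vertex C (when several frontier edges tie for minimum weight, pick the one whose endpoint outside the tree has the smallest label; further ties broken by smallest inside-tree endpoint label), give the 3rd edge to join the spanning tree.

D-F

Prim, starting at C.
Step 1: cheapest edge leaving the tree is C D (7); add D.
Step 2: cheapest edge leaving the tree is B D (1); add B.
Step 3: cheapest edge leaving the tree is D F (4); add F.
Step 4: cheapest edge leaving the tree is A B (7); add A.
Step 5: cheapest edge leaving the tree is D E (8); add E.
The 3rd edge added is D F.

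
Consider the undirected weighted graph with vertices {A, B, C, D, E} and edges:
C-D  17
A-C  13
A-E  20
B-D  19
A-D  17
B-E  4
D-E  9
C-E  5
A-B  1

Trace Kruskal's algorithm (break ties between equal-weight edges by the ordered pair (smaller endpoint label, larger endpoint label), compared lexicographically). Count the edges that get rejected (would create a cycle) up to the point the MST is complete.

Sort edges by weight, then run Kruskal:
A-B (1): add — endpoints in different components.
B-E (4): add — endpoints in different components.
C-E (5): add — endpoints in different components.
D-E (9): add — endpoints in different components.
Edges rejected before the tree was complete: 0.

0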